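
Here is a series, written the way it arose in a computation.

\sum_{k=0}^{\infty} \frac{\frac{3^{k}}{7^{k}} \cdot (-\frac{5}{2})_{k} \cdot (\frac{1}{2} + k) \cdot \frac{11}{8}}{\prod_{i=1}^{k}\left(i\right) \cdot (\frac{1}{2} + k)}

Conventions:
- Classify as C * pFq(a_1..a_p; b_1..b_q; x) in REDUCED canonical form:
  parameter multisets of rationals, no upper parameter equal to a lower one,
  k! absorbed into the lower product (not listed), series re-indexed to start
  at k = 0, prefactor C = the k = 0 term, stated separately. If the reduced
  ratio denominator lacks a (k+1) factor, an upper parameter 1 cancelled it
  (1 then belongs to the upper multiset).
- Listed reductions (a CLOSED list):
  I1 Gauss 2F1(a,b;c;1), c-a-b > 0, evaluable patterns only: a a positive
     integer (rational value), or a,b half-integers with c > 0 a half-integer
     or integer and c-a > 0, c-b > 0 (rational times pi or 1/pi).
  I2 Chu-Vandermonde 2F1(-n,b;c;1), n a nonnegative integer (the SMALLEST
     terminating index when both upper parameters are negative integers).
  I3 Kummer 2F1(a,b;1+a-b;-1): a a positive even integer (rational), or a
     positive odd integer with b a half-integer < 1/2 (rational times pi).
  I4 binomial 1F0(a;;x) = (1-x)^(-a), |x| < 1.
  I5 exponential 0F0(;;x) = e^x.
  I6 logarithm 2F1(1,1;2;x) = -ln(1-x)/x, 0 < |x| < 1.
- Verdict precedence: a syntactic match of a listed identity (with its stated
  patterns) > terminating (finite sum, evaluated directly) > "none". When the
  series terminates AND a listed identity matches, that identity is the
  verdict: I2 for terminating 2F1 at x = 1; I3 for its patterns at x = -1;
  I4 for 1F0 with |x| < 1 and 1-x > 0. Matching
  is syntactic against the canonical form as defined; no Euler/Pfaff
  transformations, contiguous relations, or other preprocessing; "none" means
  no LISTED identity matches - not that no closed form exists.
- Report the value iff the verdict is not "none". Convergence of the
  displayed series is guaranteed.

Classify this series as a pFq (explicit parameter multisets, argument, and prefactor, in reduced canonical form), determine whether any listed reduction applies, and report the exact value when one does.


With C = \frac{11}{8}: the canonical form is 1F0(-\frac{5}{2}; -; \frac{3}{7}). Verdict: binomial (I4) fires (the 1F0 binomial series: exponent 5/2, x = \frac{3}{7}). Sum: \frac{11}{8} \cdot \left(\frac{4}{7}\right)^{\frac{5}{2}}.

Key observation: with t_0 = \frac{11}{8}, the product of the first k integers (C = 11/8, x = 3/7) is k!.
Adjacent-term ratio: r(k) = \frac{3}{7} * (k-\frac{5}{2}) / [(k+1)] - rational; roots negated = parameters, x = \frac{3}{7}, C = \frac{11}{8}.


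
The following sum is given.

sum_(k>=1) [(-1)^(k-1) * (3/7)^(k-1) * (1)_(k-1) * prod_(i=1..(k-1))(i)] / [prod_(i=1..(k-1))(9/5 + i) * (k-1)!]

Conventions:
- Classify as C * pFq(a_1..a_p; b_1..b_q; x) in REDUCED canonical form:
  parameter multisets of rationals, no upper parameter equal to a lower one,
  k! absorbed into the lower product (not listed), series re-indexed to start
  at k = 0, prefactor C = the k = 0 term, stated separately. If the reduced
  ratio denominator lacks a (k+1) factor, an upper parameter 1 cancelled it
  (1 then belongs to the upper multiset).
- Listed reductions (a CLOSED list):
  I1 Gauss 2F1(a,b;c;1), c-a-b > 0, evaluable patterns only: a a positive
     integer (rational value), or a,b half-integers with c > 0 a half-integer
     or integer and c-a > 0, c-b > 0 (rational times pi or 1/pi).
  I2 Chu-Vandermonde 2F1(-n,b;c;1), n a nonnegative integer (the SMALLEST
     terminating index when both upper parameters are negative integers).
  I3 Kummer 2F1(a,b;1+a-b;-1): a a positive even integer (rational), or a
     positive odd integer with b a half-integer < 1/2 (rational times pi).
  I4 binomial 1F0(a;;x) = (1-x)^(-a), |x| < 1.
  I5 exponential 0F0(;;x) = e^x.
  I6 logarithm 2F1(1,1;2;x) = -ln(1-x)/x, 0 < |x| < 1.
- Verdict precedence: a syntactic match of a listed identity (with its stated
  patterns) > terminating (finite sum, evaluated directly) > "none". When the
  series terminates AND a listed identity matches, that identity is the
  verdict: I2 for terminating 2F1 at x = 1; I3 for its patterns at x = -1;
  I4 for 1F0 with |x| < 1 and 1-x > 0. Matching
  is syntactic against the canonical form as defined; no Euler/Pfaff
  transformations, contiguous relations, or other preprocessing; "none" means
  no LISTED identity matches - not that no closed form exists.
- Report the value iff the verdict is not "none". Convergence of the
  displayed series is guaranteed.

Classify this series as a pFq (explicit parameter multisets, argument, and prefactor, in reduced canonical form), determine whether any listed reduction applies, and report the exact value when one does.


x = -3/7 here; the reduced form reads 2F1, upper {1, 1}, lower {14/5}, C = 1. Verdict: none - this 2F1 at x = -3/7 matches no listed pattern, and upper {1, 1} holds no stopper.

First insight: t_0 being 1, the running product (C = 1, x = -3/7) telescopes to a rising factorial.
Consecutive-term ratio: r(k) = (-3/7) * (k+1) (k+1) / [(k+14/5) (k+1)] - rational in k, leading ratio (-3/7); with t_0 = 1, classification follows.


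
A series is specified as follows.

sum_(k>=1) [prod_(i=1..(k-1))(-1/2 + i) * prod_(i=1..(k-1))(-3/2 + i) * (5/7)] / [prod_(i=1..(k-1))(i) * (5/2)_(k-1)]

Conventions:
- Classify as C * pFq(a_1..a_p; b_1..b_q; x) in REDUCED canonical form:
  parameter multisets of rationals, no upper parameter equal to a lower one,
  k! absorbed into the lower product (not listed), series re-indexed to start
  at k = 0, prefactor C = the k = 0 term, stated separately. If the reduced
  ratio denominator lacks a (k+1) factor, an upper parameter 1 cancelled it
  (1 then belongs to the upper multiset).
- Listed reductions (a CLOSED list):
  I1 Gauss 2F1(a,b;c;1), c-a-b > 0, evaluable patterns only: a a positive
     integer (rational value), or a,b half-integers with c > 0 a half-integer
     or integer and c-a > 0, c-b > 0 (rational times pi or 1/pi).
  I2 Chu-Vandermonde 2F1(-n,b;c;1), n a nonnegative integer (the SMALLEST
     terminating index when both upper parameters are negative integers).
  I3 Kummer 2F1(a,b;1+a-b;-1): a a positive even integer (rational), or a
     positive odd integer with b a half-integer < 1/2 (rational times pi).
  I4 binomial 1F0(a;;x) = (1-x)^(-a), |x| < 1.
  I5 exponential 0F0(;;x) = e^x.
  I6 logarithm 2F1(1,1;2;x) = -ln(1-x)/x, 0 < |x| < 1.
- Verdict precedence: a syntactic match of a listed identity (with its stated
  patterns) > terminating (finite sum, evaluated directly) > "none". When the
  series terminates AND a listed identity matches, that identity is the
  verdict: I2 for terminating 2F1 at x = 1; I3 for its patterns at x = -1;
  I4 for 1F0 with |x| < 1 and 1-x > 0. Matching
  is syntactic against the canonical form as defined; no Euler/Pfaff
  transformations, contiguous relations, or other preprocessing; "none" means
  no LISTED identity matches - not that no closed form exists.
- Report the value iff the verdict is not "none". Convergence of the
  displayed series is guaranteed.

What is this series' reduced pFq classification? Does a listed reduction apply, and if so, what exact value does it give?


With C = 5/7: the canonical form is 2F1(-1/2, 1/2; 5/2; 1). Verdict: Gauss's theorem I1 (half-integer case) applies (x = 1; upper {-1/2, 1/2} half-integers, c = 5/2 in the evaluable pattern). Sum: (45/224) * pi.

Structural cue: x = 1 and the running product (prefactor 5/7) telescopes to a rising factorial.
Term ratio: r(k) = 1 * (k-1/2) (k+1/2) / [(k+5/2) (k+1)] ; factor over Q: parameters, x = 1, and C = 5/7.


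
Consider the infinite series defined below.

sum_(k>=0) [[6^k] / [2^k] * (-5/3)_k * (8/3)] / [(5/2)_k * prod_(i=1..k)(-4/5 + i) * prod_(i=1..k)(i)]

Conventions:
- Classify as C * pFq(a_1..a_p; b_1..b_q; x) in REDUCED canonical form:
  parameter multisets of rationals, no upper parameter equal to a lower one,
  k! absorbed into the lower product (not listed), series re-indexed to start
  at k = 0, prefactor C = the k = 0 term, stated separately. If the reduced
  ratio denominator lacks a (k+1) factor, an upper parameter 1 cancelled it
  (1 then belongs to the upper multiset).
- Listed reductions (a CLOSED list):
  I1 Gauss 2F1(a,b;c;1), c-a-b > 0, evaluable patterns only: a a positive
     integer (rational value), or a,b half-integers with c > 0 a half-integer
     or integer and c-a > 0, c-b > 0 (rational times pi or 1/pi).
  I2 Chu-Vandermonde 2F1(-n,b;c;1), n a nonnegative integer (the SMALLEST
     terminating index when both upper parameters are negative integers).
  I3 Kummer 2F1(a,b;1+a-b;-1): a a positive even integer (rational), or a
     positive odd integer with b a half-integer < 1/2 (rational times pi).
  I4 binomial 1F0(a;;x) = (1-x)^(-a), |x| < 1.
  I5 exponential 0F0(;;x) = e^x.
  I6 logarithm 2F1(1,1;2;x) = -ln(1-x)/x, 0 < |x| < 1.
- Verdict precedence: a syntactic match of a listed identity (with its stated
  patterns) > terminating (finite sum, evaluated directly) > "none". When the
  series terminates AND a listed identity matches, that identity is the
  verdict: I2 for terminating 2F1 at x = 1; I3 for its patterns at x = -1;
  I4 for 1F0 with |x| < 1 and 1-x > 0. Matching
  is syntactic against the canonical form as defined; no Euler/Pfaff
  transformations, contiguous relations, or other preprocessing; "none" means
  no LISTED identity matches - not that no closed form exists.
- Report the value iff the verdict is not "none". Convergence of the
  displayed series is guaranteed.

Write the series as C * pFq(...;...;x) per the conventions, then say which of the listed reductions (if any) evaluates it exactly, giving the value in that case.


The series (x = 3) is 1F2: upper {-5/3}, lower {1/5, 5/2}, prefactor 8/3. Verdict: none. Every listed pattern misses the 1F2 form at 3, upper {-5/3}.

The tell: from the first term 8/3: the lower running product (prefactor 8/3) is a rising factorial.
Ratio: r(k) = 3 * (k-5/3) / [(k+1/5) (k+5/2) (k+1)] - rational; roots negated = parameters, x = 3, C = 8/3.


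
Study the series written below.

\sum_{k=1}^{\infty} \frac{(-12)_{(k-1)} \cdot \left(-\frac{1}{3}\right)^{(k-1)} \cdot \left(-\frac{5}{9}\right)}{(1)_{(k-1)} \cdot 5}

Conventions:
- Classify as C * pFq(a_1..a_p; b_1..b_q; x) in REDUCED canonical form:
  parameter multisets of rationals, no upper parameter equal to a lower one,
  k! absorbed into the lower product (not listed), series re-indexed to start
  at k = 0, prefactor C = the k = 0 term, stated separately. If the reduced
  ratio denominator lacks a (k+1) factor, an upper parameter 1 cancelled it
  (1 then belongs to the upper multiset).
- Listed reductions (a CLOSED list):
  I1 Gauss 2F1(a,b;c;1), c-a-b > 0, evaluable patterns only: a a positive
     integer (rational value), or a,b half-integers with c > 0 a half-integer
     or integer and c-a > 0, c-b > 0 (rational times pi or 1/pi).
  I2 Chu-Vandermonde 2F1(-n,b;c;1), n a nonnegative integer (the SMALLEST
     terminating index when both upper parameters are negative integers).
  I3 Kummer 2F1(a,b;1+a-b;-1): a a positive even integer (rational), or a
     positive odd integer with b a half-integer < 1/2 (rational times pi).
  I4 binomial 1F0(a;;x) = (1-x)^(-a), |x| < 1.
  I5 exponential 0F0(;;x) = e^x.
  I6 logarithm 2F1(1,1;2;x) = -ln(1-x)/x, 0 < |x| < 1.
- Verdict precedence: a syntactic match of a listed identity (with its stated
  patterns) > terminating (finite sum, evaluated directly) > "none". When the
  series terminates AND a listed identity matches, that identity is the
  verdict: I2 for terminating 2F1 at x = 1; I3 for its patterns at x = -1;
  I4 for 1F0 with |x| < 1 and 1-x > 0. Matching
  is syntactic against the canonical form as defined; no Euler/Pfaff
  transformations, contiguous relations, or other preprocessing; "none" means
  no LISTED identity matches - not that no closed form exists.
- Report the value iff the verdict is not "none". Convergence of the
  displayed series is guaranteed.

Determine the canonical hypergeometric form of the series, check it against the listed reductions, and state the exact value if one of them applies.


Canonical form: C = -\frac{1}{9} times 1F0 with upper {-12}, lower {-}, x = -\frac{1}{3}. Verdict: the I4 binomial reduction applies (the 1F0 binomial series: exponent 12, x = -\frac{1}{3}). Exact value: -\frac{16777216}{4782969}.

The tell: t_0 being -\frac{1}{9}, (1)_k (C = -1/9, x = -1/3) is k! itself.
Ratio: r(k) = -\frac{1}{3} * (k-12) / [(k+1)] ; factor over Q: parameters, x = -\frac{1}{3}, and C = -\frac{1}{9}.


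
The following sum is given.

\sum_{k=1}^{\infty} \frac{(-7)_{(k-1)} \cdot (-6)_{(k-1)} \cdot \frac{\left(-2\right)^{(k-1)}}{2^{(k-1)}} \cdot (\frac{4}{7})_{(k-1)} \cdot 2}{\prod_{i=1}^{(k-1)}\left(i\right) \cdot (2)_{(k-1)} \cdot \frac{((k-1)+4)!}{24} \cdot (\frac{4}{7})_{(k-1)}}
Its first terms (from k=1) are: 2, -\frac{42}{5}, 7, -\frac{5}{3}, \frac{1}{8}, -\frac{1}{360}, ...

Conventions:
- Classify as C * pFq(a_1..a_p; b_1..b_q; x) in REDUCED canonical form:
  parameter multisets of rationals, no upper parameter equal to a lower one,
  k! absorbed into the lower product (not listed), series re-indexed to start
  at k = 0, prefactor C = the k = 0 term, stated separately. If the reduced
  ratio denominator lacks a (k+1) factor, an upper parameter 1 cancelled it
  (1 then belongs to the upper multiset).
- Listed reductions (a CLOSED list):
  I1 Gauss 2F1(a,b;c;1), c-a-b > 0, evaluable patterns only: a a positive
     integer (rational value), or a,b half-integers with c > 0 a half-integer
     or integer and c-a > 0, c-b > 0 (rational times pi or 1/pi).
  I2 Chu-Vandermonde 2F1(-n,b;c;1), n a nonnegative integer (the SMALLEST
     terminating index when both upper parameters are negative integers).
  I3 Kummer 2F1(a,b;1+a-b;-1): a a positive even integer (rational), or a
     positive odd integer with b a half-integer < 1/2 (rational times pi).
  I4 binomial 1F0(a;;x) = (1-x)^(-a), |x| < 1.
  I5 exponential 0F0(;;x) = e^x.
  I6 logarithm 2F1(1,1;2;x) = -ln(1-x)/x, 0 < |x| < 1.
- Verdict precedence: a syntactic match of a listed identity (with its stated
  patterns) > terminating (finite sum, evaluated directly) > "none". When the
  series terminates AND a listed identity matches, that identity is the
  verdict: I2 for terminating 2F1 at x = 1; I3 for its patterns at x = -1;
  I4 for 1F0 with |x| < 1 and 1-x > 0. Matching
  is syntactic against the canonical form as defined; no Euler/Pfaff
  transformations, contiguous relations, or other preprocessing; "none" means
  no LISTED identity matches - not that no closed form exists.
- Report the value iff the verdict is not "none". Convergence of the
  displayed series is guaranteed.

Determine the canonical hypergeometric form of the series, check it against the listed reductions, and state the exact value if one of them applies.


Prefactor 2, argument -1: 2F2 with upper {-7, -6} over lower {2, 5}. Verdict: terminating. (-6)_k vanishes past k = 6, leaving a 7-term sum, computed directly. Its exact value is -\frac{71399}{75600}.

Structural cue: x = -1 and the parameter 4/7 appears in both the upper and lower lists and cancels.
Adjacent-term ratio: r(k) = -1 * (k-7) (k-6) / [(k+2) (k+5) (k+1)] - rational; roots negated = parameters, x = -1, C = 2.


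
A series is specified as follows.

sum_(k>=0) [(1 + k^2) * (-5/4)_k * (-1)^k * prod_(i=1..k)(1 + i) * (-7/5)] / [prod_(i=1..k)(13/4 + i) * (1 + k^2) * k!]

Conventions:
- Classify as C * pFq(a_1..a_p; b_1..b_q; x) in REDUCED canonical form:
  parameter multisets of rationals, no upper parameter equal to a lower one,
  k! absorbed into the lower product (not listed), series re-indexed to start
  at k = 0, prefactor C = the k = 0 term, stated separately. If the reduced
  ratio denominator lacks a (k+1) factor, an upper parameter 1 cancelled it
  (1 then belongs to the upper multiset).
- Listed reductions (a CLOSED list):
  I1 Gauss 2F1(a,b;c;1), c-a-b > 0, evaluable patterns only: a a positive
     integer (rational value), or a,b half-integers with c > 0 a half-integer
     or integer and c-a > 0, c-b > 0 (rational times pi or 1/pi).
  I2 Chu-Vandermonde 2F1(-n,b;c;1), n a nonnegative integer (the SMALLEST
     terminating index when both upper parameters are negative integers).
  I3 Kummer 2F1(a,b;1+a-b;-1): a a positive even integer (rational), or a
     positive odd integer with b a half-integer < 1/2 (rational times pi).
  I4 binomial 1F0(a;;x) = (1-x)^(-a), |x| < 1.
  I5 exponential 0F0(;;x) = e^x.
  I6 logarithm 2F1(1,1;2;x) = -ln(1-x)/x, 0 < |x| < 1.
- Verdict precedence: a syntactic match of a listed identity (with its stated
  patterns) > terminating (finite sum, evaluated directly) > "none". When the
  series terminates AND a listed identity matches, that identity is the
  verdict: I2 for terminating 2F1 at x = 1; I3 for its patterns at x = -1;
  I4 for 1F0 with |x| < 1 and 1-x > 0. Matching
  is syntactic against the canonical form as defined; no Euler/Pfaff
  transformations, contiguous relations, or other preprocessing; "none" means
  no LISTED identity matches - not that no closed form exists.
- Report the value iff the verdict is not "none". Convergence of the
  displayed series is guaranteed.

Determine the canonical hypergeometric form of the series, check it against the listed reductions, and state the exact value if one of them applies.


The series (x = -1) is 2F1: upper {-5/4, 2}, lower {17/4}, prefactor -7/5. Verdict: Kummer (I3) applies (x = -1; c = 17/4 equals 1+a-b for upper {-5/4, 2}: listed pattern). Exact value: -91/40.

Structural cue: from the first term -7/5: the running product (prefactor -7/5) telescopes to a rising factorial.
Ratio: r(k) = (-1) * (k-5/4) (k+2) / [(k+17/4) (k+1)] - rational in k. x = (-1); t_0 = -7/5; negate the roots.


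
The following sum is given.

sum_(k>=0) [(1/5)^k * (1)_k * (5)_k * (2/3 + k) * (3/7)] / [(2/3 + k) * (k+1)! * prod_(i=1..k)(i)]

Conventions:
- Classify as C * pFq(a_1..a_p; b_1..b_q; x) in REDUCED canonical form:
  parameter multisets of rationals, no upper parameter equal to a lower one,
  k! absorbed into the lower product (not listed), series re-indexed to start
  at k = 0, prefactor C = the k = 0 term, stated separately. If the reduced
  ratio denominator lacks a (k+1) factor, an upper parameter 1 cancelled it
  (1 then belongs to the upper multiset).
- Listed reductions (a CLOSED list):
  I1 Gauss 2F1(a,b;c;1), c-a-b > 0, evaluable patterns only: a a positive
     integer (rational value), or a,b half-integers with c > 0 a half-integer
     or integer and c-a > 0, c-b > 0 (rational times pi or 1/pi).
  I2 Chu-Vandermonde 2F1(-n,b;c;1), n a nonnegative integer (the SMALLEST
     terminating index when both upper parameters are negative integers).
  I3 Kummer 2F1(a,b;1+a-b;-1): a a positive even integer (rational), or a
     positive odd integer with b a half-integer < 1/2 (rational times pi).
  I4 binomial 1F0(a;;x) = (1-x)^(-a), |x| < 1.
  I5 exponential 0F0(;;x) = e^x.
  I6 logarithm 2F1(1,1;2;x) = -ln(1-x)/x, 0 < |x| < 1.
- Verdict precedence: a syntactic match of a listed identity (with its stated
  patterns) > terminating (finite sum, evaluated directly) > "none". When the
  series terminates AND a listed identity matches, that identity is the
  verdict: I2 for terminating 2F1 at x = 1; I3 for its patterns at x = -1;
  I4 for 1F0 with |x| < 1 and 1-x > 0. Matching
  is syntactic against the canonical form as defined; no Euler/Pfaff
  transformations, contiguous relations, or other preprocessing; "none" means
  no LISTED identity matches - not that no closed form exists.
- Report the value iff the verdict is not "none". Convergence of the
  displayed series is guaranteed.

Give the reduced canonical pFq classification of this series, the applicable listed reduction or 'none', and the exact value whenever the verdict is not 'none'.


Classification (C = 3/7): 2F1 with upper {1, 5}, lower {2}, argument x = 1/5. Verdict: no listed reduction: x = 1/5 and upper {1, 5} fail every I1-I6 pattern.

Key observation: t_0 = 3/7 here, and striking the common factor k + 2/3 reduces the term (C = 3/7, x = 1/5).
Consecutive-term ratio: r(k) = (1/5) * (k+1) (k+5) / [(k+2) (k+1)] - rational in k. x = (1/5); t_0 = 3/7; negate the roots.


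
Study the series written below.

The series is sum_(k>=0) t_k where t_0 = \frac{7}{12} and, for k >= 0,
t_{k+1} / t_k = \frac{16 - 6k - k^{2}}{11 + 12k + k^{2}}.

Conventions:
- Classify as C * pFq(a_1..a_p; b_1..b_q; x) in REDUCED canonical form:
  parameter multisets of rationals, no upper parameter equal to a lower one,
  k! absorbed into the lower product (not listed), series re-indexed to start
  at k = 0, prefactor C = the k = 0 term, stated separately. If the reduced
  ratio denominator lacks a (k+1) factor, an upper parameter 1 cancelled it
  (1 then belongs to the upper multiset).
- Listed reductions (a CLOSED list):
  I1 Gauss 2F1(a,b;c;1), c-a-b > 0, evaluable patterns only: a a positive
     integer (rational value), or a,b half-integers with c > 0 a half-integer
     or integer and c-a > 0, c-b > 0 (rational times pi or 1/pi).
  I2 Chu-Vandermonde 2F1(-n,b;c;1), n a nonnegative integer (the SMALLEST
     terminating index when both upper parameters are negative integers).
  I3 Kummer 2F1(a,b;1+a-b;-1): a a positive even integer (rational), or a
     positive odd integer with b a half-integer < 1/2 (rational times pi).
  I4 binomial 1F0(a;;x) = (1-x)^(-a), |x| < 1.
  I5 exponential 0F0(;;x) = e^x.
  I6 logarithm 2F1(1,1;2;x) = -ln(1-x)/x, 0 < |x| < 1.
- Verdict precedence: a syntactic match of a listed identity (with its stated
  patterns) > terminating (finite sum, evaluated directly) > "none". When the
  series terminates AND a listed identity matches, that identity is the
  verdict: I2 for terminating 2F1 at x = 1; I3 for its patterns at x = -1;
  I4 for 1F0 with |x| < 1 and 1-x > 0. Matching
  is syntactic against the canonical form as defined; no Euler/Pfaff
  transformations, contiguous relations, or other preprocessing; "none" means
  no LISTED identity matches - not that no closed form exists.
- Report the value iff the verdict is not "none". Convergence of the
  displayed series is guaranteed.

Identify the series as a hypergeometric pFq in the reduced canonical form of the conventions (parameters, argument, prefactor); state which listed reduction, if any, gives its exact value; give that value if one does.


x = -1 here; the reduced form reads 2F1, upper {-2, 8}, lower {11}, C = \frac{7}{12}. Verdict: this is Kummer's theorem (I3) (x = -1; c = 11 equals 1+a-b for upper {-2, 8}: listed pattern). Sum: \frac{7}{4}.

First insight: x = -1 and roots of the ratio polynomials (C = 7/12) are the negated parameters.
Ratio: r(k) = -1 * (k-2) (k+8) / [(k+11) (k+1)] - rational in k. x = -1; t_0 = \frac{7}{12}; negate the roots.


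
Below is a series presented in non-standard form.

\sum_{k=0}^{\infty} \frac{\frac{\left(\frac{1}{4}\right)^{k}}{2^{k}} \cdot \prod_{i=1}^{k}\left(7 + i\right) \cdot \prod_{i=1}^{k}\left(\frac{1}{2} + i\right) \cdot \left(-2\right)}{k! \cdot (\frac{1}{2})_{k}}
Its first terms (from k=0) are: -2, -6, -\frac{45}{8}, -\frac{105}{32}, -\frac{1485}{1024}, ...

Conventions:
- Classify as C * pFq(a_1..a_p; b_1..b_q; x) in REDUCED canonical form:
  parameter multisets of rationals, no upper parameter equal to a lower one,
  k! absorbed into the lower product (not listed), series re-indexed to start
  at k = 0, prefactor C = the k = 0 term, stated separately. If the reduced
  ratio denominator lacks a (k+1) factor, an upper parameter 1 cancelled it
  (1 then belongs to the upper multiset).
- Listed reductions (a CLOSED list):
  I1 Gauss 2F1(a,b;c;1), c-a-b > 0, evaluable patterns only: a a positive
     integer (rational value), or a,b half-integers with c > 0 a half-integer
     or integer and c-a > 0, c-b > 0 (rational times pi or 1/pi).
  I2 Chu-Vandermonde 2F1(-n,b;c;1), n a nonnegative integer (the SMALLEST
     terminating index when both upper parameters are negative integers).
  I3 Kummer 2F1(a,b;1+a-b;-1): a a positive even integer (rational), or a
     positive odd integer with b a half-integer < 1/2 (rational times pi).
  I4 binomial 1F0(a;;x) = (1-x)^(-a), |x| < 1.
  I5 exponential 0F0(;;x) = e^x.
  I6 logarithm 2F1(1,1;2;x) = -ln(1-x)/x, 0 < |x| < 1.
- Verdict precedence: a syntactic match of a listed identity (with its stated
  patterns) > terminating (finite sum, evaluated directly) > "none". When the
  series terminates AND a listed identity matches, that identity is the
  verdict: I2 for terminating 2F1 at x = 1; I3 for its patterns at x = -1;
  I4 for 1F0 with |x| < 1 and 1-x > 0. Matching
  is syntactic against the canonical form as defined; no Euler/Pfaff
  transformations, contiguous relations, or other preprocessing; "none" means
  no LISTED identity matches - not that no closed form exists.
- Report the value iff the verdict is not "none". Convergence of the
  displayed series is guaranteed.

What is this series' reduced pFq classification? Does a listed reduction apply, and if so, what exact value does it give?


Reduced: x = \frac{1}{8}, 2F1, upper = {\frac{3}{2}, 8}, lower = {\frac{1}{2}}, C = -2. Verdict: no listed reduction: x = \frac{1}{8} and upper {\frac{3}{2}, 8} fail every I1-I6 pattern.

Key observation: t_0 being -2, the running product (C = -2) telescopes to a rising factorial.
Ratio: r(k) = \frac{1}{8} * (k+\frac{3}{2}) (k+8) / [(k+\frac{1}{2}) (k+1)] - rational in k. x = \frac{1}{8}; t_0 = -2; negate the roots.


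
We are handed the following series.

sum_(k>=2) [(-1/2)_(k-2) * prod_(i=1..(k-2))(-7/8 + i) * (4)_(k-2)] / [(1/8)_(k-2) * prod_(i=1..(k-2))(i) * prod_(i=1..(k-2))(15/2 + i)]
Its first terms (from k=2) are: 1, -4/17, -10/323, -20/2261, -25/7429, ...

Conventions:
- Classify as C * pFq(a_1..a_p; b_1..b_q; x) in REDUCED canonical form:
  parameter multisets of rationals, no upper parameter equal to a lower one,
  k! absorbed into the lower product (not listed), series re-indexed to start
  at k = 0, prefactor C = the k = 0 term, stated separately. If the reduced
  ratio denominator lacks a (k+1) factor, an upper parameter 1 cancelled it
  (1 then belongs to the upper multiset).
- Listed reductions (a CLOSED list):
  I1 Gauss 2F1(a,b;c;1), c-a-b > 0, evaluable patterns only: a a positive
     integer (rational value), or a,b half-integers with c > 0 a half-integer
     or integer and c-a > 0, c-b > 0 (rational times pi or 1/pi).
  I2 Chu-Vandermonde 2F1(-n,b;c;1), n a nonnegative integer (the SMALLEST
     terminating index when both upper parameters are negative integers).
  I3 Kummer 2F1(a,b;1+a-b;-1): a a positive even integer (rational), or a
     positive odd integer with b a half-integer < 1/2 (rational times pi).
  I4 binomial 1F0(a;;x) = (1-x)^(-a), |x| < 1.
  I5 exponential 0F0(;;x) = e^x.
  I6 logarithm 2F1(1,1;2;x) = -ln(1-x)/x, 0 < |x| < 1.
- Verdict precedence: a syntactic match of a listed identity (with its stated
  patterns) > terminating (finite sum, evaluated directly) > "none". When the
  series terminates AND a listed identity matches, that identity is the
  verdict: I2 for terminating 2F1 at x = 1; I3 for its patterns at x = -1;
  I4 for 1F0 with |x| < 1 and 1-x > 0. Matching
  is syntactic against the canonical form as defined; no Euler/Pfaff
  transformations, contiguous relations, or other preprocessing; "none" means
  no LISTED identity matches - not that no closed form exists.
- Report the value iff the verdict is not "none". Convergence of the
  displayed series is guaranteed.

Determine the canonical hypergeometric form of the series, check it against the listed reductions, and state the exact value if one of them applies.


Reduced: x = 1, 2F1, upper = {-1/2, 4}, lower = {17/2}, C = 1. Verdict: Gauss (I1, integer-parameter pattern) matches (x = 1: the Gamma ratio telescopes since c-a-b = 5 > 0 and a = 4 in Z>0). Value: 1287/1792.

Structural cue: from the first term 1: the running product (C = 1) telescopes to a rising factorial.
Ratio: r(k) = 1 * (k-1/2) (k+4) / [(k+17/2) (k+1)] - rational; roots negated = parameters, x = 1, C = 1.


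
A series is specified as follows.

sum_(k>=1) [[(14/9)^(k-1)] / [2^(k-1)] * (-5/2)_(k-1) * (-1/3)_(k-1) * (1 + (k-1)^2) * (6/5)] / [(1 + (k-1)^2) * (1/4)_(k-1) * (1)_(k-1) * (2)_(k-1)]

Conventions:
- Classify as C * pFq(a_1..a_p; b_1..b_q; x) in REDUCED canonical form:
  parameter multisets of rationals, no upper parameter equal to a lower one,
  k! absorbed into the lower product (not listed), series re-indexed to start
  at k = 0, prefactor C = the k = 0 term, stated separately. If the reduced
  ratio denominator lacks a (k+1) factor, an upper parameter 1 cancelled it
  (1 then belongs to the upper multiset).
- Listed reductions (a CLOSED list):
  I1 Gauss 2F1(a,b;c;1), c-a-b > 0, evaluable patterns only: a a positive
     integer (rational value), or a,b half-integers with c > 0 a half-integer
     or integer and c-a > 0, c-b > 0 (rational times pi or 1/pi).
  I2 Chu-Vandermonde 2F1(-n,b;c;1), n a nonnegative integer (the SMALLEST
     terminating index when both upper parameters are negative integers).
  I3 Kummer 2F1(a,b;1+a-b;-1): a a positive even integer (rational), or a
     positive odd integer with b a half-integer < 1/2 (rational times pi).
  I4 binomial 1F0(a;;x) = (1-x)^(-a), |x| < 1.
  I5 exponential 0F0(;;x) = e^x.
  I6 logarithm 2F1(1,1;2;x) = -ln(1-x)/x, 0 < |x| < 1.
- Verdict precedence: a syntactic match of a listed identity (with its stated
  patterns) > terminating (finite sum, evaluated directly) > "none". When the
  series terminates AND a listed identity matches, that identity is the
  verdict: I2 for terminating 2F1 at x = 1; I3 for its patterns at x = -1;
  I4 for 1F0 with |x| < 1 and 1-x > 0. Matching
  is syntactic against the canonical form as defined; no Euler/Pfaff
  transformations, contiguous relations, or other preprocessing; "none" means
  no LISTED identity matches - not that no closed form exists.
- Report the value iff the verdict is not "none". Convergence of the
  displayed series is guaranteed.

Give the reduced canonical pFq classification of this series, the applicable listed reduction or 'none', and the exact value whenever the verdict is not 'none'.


First insight: from the first term 6/5: (1)_k (C = 6/5) is k! itself.
Term ratio: r(k) = (7/9) * (k-5/2) (k-1/3) / [(k+1/4) (k+2) (k+1)] ; factor over Q: parameters, x = (7/9), and C = 6/5.

Canonical form: C = 6/5 times 2F2 with upper {-5/2, -1/3}, lower {1/4, 2}, x = 7/9. Verdict: none here - no I1-I6 shape fits x = 7/9 with lower {1/4, 2}.


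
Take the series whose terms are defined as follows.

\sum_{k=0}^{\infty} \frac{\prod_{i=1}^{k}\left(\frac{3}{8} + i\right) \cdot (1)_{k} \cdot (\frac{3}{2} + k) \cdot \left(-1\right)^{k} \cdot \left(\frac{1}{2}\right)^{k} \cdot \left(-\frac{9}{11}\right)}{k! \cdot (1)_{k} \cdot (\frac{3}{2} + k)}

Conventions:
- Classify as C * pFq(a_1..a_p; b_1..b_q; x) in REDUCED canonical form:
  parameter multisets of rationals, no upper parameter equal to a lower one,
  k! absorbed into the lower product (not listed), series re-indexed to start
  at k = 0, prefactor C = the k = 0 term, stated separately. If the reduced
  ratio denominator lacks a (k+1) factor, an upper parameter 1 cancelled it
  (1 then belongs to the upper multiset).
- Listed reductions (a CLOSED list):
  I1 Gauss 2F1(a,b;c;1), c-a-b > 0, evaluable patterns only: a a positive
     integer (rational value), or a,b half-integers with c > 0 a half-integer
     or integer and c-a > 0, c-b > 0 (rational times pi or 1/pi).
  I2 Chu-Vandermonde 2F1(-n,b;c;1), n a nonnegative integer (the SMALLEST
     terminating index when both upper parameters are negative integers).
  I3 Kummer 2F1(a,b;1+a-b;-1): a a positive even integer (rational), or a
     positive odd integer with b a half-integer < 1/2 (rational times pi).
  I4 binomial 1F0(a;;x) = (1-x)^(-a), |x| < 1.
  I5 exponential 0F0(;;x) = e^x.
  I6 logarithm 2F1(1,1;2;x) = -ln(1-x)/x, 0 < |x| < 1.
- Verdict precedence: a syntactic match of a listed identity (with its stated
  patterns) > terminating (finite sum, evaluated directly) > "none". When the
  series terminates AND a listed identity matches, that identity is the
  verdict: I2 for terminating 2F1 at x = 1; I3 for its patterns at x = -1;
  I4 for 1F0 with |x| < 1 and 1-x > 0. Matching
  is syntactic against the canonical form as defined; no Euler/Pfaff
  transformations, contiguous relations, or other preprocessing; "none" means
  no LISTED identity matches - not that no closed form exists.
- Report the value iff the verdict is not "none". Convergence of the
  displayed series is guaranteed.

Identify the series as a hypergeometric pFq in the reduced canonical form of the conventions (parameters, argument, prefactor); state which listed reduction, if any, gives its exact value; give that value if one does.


Reduced: x = -\frac{1}{2}, 1F0, upper = {\frac{11}{8}}, lower = {-}, C = -\frac{9}{11}. Verdict (x = -\frac{1}{2}): the binomial series (I4) applies (the 1F0 binomial series: exponent -11/8, x = -\frac{1}{2}). Exact value: \left(-\frac{9}{11}\right) \cdot \left(\frac{3}{2}\right)^{-\frac{11}{8}}.

Key step: t_0 = -\frac{9}{11} here, and the (-1)^k factor (prefactor -9/11) folds into the argument's sign.
Term ratio: r(k) = -\frac{1}{2} * (k+\frac{11}{8}) / [(k+1)] - rational; roots negated = parameters, x = -\frac{1}{2}, C = -\frac{9}{11}.


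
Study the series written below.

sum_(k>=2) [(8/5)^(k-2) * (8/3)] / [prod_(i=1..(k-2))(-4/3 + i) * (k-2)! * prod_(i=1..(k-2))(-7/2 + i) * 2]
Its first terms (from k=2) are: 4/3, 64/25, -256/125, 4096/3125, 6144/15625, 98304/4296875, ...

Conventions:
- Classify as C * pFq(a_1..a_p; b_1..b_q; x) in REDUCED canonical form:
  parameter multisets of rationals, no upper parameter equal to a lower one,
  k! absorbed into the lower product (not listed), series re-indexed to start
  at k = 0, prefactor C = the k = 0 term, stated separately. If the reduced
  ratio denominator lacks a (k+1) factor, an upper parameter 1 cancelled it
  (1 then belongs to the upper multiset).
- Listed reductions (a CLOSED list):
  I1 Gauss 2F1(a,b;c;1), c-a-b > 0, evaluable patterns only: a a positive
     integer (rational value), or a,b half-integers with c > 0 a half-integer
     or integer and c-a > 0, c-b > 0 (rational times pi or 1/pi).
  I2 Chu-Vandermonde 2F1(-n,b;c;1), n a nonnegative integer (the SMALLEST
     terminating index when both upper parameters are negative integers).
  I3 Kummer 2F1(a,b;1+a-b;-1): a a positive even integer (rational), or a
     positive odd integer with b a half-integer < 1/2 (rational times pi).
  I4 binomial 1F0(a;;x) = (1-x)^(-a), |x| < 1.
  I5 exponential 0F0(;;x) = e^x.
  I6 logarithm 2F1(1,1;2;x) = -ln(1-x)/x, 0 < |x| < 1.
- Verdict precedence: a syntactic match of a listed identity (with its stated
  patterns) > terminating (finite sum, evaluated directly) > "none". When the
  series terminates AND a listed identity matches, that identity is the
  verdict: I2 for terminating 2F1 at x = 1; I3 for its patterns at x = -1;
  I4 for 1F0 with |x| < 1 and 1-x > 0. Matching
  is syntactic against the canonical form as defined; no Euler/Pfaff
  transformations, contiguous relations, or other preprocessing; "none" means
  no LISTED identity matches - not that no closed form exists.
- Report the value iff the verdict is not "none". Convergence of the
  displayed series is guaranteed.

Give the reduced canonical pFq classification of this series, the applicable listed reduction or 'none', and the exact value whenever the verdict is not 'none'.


The series (x = 8/5) is 0F2: upper {-}, lower {-5/2, -1/3}, prefactor 4/3. Verdict: none. No listed pattern accepts 0F2(-; -5/2, -1/3; 8/5).

Key observation: t_0 being 4/3, the lower running product (C = 4/3) is a rising factorial.
Step ratio: r(k) = (8/5) * 1 / [(k-5/2) (k-1/3) (k+1)] - poly over poly, x = (8/5) from leading terms; C = 4/3 at k = 0.


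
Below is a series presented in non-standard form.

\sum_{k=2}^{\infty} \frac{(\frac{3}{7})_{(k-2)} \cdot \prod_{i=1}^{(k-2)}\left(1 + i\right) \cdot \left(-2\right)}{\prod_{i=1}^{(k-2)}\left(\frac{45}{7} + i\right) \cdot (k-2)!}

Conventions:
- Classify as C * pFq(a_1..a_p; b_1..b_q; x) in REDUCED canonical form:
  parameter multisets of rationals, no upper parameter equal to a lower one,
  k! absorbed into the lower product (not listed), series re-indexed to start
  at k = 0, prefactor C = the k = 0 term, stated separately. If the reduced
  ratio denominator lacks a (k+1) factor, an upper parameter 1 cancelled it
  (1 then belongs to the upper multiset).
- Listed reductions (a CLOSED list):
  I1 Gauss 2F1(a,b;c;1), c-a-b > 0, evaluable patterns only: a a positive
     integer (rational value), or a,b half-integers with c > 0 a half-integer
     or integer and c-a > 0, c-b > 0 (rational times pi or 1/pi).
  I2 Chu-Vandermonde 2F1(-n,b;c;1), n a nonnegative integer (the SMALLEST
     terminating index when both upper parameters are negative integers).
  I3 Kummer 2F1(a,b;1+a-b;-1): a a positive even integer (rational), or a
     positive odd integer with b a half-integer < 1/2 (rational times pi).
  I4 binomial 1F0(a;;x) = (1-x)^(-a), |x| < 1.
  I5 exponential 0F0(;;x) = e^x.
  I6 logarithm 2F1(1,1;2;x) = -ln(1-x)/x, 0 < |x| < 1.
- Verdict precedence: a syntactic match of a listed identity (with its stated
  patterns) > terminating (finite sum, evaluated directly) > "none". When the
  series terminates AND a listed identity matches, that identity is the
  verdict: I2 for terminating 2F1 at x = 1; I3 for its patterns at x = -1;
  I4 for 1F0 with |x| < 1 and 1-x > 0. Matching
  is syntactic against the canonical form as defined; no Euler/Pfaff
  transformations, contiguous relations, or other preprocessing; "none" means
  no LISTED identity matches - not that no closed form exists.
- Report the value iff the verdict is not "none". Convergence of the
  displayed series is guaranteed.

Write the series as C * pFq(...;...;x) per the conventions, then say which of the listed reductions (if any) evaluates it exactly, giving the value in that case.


The series (x = 1) is 2F1: upper {\frac{3}{7}, 2}, lower {\frac{52}{7}}, prefactor -2. Verdict at x = 1: Gauss (I1, integer-parameter pattern) matches (x = 1: the Gamma ratio telescopes since c-a-b = 5 > 0 and a = 2 in Z>0). Sum: -\frac{114}{49}.

Key step: x = 1 and the running product (C = -2) telescopes to a rising factorial.
Consecutive-term ratio: r(k) = 1 * (k+\frac{3}{7}) (k+2) / [(k+\frac{52}{7}) (k+1)] - rational in k. x = 1; t_0 = -2; negate the roots.


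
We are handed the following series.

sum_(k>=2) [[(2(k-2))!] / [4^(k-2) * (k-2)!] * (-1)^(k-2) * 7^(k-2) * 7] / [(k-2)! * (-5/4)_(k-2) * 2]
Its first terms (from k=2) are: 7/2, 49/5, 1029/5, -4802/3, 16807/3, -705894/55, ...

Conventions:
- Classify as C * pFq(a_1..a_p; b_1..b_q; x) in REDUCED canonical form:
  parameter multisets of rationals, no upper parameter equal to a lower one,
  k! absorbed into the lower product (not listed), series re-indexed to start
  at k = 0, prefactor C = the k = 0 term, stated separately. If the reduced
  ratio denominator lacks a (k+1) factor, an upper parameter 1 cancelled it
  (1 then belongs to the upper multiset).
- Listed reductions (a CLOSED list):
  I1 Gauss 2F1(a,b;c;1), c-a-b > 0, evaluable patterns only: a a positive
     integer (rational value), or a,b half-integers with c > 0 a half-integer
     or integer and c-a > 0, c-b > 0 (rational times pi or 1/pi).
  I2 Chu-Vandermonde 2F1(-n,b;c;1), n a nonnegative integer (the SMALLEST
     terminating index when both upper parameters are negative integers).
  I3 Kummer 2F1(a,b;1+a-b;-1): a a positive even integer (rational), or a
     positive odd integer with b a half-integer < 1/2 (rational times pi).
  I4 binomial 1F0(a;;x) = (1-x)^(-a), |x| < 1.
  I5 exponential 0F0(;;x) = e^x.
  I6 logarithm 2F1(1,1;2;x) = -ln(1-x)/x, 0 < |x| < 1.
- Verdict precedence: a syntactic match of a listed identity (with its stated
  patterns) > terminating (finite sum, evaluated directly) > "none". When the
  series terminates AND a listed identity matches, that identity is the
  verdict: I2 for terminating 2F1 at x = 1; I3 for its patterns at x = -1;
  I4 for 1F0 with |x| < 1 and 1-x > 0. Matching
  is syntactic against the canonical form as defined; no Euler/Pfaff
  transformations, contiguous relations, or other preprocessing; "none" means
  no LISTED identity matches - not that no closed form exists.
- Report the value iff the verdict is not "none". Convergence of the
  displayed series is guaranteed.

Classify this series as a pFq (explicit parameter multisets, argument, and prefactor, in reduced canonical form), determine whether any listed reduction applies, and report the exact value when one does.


Reduced: x = -7, 1F1, upper = {1/2}, lower = {-5/4}, C = 7/2. Verdict: none here - no I1-I6 shape fits x = -7 with lower {-5/4}.

Key observation: t_0 = 7/2 here, and the (-1)^k factor (C = 7/2) folds into the argument's sign.
Term ratio: r(k) = (-7) * (k+1/2) / [(k-5/4) (k+1)] ; factor over Q: parameters, x = (-7), and C = 7/2.
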